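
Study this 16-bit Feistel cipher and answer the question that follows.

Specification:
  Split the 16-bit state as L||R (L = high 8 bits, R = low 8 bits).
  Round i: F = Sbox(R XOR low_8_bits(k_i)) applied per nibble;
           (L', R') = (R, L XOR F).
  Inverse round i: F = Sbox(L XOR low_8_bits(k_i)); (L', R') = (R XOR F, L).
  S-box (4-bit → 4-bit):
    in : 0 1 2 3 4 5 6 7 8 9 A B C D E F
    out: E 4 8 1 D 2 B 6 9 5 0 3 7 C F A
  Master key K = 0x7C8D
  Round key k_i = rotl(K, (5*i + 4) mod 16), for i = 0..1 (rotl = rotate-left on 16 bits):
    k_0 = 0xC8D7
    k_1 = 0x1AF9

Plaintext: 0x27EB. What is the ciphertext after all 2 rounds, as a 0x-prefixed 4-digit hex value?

0x309E

s_0 = plaintext = 0x27EB
s_1 = Round(s_0, k_0) = 0xEB30
s_2 = Round(s_1, k_1) = 0x309E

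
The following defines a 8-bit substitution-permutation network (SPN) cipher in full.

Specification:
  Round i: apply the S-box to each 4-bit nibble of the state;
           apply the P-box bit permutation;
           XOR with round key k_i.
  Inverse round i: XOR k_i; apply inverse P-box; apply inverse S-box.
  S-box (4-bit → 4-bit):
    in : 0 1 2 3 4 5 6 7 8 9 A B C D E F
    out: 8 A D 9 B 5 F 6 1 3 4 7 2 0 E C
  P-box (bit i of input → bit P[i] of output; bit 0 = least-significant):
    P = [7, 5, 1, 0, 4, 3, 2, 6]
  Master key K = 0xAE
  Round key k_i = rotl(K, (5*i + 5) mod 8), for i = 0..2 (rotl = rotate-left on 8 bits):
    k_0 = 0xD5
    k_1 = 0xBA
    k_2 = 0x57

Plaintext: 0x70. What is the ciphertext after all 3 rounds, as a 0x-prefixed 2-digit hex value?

0x05

s_0 = plaintext = 0x70
s_1 = Round(s_0, k_0) = 0xD8
s_2 = Round(s_1, k_1) = 0x3A
s_3 = Round(s_2, k_2) = 0x05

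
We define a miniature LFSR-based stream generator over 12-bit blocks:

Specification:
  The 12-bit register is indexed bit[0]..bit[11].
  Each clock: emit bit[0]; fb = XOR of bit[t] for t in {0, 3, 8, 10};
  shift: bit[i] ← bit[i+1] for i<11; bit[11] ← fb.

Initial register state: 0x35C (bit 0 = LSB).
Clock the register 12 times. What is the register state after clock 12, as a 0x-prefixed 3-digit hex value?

0xEE4

reg_0 = 0x35C
clock 1: out=0, reg = 0x1AE
clock 2: out=0, reg = 0x0D7
clock 3: out=1, reg = 0x86B
clock 4: out=1, reg = 0x435
clock 5: out=1, reg = 0x21A
clock 6: out=0, reg = 0x90D
clock 7: out=1, reg = 0xC86
clock 8: out=0, reg = 0xE43
clock 9: out=1, reg = 0x721
clock 10: out=1, reg = 0xB90
clock 11: out=0, reg = 0xDC8
clock 12: out=0, reg = 0xEE4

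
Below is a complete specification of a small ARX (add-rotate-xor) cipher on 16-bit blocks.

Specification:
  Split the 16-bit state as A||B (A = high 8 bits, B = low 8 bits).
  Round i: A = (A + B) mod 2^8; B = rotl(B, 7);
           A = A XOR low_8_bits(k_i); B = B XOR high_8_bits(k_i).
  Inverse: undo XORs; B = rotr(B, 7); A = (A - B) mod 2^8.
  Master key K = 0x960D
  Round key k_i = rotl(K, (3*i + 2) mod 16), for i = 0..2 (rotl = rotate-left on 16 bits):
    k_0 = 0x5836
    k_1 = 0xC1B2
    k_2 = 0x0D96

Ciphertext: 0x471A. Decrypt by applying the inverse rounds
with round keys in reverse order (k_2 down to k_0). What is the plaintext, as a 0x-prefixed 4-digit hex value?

s_0 = ciphertext = 0x471A
s_1 = InvRound(s_0, k_2) = 0xA32E
s_2 = InvRound(s_1, k_1) = 0x32DF
s_3 = InvRound(s_2, k_0) = 0xF50F

0xF50F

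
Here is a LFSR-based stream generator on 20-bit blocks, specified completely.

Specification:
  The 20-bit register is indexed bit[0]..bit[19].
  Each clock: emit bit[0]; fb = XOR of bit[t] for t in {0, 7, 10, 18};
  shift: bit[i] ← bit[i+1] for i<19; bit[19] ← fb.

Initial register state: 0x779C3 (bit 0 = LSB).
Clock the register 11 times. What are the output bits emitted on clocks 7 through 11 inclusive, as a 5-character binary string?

11100

reg_0 = 0x779C3
clock 1: out=1, reg = 0xBBCE1
clock 2: out=1, reg = 0xDDE70
clock 3: out=0, reg = 0x6EF38
clock 4: out=0, reg = 0x3779C
clock 5: out=0, reg = 0x1BBCE
clock 6: out=0, reg = 0x8DDE7
clock 7: out=1, reg = 0xC6EF3
clock 8: out=1, reg = 0x63779
clock 9: out=1, reg = 0xB1BBC
clock 10: out=0, reg = 0xD8DDE
clock 11: out=0, reg = 0xEC6EF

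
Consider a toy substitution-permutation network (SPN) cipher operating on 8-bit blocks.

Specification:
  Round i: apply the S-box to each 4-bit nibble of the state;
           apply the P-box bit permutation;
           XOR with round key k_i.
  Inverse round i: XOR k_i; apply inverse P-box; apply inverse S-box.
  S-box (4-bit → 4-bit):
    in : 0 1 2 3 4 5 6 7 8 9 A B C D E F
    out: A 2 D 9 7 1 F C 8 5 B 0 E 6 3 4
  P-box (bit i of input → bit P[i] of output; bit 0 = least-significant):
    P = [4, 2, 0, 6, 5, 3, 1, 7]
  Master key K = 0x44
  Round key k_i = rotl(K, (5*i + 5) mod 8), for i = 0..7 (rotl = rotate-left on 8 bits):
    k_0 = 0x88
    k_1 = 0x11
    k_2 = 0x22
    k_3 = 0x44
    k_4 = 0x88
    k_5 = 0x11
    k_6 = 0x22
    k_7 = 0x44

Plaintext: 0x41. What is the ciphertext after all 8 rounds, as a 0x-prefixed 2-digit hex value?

s_0 = plaintext = 0x41
s_1 = Round(s_0, k_0) = 0xA6
s_2 = Round(s_1, k_1) = 0xEC
s_3 = Round(s_2, k_2) = 0x4F
s_4 = Round(s_3, k_3) = 0x6F
s_5 = Round(s_4, k_4) = 0x23
s_6 = Round(s_5, k_5) = 0xE3
s_7 = Round(s_6, k_6) = 0x5A
s_8 = Round(s_7, k_7) = 0x30

0x30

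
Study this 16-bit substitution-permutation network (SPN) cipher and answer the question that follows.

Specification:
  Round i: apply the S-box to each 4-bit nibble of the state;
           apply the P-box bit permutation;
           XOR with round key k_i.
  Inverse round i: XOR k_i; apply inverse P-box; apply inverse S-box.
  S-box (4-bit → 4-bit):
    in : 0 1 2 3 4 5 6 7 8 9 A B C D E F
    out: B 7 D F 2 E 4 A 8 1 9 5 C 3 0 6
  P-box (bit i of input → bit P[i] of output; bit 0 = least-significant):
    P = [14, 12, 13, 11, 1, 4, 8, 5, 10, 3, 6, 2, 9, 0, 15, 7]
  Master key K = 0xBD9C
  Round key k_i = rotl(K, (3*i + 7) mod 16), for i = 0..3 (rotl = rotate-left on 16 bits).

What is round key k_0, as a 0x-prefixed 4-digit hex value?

K = 0xBD9C
k_0 = rotl(K, (3*0+7) mod 16) = rotl(K, 7) = 0xCE5E

0xCE5E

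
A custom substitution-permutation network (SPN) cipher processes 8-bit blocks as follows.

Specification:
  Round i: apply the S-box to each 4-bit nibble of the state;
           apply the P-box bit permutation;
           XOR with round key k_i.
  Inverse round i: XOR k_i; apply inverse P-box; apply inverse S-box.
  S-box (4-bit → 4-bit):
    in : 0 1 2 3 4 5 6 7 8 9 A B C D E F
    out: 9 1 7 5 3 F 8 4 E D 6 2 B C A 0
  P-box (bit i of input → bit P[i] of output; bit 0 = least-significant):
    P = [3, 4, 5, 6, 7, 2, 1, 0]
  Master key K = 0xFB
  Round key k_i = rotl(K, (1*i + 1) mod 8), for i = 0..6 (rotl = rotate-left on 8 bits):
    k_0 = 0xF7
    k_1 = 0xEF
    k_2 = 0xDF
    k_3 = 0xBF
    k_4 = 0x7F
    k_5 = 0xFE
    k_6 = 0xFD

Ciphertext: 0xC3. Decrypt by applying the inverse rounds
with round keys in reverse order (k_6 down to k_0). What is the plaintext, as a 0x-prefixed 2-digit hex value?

s_0 = ciphertext = 0xC3
s_1 = InvRound(s_0, k_6) = 0xA2
s_2 = InvRound(s_1, k_5) = 0xBC
s_3 = InvRound(s_2, k_4) = 0x96
s_4 = InvRound(s_3, k_3) = 0x63
s_5 = InvRound(s_4, k_2) = 0x42
s_6 = InvRound(s_5, k_1) = 0xC3
s_7 = InvRound(s_6, k_0) = 0xBA

0xBA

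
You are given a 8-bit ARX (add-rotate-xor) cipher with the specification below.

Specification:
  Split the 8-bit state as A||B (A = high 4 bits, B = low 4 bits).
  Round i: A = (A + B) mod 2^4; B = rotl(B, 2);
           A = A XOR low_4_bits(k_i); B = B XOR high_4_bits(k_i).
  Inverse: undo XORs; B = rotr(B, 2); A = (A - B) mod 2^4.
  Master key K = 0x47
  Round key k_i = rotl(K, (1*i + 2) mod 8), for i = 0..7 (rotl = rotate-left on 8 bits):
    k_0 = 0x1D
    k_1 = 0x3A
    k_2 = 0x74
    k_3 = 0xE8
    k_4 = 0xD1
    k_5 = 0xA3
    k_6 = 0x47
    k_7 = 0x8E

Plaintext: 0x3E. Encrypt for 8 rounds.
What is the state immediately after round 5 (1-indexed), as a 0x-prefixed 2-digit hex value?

s_0 = plaintext = 0x3E
s_1 = Round(s_0, k_0) = 0xCA
s_2 = Round(s_1, k_1) = 0xC9
s_3 = Round(s_2, k_2) = 0x11
s_4 = Round(s_3, k_3) = 0xAA
s_5 = Round(s_4, k_4) = 0x57
s_6 = Round(s_5, k_5) = 0xF7
s_7 = Round(s_6, k_6) = 0x19
s_8 = Round(s_7, k_7) = 0x4E

0x57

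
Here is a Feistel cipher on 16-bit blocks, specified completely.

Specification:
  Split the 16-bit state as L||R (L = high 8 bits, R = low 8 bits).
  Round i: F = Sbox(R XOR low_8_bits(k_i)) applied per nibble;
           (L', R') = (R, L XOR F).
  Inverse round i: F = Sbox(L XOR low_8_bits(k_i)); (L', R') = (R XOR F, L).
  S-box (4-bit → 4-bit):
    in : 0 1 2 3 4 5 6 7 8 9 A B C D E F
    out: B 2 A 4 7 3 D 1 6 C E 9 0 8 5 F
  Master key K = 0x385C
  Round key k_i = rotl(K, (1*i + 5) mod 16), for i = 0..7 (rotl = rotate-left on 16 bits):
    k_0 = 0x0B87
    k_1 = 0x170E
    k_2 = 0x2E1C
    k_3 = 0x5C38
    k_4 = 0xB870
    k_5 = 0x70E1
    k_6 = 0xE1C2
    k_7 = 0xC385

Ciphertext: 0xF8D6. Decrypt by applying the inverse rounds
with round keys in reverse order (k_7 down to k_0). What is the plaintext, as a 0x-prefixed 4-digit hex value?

0xD7ED

s_0 = ciphertext = 0xF8D6
s_1 = InvRound(s_0, k_7) = 0xCEF8
s_2 = InvRound(s_1, k_6) = 0x48CE
s_3 = InvRound(s_2, k_5) = 0x2248
s_4 = InvRound(s_3, k_4) = 0x7222
s_5 = InvRound(s_4, k_3) = 0x5C72
s_6 = InvRound(s_5, k_2) = 0x095C
s_7 = InvRound(s_6, k_1) = 0xED09
s_8 = InvRound(s_7, k_0) = 0xD7ED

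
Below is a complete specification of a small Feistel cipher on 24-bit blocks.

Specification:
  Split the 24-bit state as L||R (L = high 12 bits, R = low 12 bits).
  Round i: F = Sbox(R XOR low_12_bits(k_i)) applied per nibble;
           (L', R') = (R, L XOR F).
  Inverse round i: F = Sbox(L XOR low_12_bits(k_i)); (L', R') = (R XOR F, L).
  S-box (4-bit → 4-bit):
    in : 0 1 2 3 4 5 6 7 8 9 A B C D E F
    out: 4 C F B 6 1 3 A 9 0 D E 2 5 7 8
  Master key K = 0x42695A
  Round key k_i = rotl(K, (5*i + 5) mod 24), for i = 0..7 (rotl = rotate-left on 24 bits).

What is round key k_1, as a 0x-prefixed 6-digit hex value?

K = 0x42695A
k_0 = rotl(K, (5*0+5) mod 24) = rotl(K, 5) = 0x4D2B48
k_1 = rotl(K, (5*1+5) mod 24) = rotl(K, 10) = 0xA56909

0xA56909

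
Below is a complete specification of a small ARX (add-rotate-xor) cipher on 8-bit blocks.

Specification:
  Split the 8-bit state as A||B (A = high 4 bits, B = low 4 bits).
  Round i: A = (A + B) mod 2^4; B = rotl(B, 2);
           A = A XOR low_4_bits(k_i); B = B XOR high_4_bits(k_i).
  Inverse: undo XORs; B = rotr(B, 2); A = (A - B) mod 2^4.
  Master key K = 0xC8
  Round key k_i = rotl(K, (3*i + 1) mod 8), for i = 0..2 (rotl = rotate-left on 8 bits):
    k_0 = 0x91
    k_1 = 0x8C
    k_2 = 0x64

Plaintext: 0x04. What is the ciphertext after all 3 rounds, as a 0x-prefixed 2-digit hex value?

s_0 = plaintext = 0x04
s_1 = Round(s_0, k_0) = 0x58
s_2 = Round(s_1, k_1) = 0x1A
s_3 = Round(s_2, k_2) = 0xFC

0xFC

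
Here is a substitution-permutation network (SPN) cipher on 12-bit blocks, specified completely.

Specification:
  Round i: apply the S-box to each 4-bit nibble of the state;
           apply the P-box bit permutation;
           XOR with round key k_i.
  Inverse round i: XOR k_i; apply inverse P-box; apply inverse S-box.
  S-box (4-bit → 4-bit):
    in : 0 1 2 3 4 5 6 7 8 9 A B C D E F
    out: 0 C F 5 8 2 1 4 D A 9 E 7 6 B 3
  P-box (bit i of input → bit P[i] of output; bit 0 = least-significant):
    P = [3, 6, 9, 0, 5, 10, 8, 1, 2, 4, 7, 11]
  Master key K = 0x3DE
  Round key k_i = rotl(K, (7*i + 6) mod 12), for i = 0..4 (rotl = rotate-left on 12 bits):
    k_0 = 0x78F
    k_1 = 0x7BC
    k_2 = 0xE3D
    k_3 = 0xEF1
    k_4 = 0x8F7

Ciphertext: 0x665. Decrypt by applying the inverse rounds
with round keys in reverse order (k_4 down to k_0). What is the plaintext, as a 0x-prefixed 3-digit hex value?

s_0 = ciphertext = 0x665
s_1 = InvRound(s_0, k_4) = 0xB97
s_2 = InvRound(s_1, k_3) = 0x625
s_3 = InvRound(s_2, k_2) = 0x906
s_4 = InvRound(s_3, k_1) = 0xBE3
s_5 = InvRound(s_4, k_0) = 0xAFF

0xAFF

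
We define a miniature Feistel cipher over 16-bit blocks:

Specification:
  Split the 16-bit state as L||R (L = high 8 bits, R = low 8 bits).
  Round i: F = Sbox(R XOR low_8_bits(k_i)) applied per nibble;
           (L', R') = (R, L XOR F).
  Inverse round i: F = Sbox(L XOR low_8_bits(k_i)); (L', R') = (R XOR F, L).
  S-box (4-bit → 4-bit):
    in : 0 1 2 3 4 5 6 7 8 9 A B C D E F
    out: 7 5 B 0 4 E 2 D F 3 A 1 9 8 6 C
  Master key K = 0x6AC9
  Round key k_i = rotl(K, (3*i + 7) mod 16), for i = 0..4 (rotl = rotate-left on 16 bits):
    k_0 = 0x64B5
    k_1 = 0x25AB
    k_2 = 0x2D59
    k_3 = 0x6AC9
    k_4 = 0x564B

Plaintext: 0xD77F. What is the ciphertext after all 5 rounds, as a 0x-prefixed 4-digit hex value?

0x8A9C

s_0 = plaintext = 0xD77F
s_1 = Round(s_0, k_0) = 0x7F4D
s_2 = Round(s_1, k_1) = 0x4D1D
s_3 = Round(s_2, k_2) = 0x1D09
s_4 = Round(s_3, k_3) = 0x098A
s_5 = Round(s_4, k_4) = 0x8A9C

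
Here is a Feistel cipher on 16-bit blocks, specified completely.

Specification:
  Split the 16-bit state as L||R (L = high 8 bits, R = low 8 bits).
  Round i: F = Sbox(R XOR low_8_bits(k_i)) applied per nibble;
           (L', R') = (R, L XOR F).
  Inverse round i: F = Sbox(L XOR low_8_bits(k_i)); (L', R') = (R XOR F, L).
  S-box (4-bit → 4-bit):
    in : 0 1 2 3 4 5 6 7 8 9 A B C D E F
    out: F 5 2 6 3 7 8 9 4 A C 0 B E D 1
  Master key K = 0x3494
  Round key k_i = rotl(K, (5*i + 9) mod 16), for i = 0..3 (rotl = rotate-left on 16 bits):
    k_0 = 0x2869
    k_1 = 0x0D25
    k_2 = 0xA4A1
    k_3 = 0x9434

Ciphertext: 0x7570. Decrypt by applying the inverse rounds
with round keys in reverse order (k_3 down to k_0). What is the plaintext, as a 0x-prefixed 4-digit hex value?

0x2A03

s_0 = ciphertext = 0x7570
s_1 = InvRound(s_0, k_3) = 0x4575
s_2 = InvRound(s_1, k_2) = 0xA645
s_3 = InvRound(s_2, k_1) = 0x03A6
s_4 = InvRound(s_3, k_0) = 0x2A03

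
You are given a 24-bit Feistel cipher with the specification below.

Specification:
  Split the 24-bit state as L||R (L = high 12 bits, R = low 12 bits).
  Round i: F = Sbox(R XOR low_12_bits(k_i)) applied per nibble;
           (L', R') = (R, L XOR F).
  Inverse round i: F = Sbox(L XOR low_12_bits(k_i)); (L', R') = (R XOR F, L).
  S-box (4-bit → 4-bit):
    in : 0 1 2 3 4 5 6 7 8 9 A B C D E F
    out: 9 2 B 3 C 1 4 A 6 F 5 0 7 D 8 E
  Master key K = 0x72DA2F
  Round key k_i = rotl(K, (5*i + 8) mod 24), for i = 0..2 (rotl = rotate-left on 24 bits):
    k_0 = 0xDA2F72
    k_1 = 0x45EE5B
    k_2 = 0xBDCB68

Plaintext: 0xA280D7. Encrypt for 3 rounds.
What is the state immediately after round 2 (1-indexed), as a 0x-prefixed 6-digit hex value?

0x47956C

s_0 = plaintext = 0xA280D7
s_1 = Round(s_0, k_0) = 0x0D7479
s_2 = Round(s_1, k_1) = 0x47956C
s_3 = Round(s_2, k_2) = 0x56CCE5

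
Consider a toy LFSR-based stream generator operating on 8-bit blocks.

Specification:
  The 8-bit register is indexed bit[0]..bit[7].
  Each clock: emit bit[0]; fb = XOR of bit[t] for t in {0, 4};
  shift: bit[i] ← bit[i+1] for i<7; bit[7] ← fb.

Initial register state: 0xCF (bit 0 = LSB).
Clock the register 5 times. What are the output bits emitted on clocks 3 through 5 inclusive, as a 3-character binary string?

reg_0 = 0xCF
clock 1: out=1, reg = 0xE7
clock 2: out=1, reg = 0xF3
clock 3: out=1, reg = 0x79
clock 4: out=1, reg = 0x3C
clock 5: out=0, reg = 0x9E

110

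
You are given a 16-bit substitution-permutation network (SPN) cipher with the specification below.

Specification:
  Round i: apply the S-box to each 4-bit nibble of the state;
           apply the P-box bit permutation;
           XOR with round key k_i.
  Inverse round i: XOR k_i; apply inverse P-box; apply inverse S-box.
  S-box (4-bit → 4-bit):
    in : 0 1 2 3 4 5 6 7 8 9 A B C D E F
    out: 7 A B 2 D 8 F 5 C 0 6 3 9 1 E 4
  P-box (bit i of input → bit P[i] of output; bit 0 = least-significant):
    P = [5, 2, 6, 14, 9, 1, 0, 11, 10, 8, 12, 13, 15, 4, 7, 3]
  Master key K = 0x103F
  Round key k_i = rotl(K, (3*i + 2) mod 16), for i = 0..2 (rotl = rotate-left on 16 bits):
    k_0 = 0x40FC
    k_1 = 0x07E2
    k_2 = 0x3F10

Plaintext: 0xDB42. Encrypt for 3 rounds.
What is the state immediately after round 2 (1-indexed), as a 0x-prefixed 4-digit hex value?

s_0 = plaintext = 0xDB42
s_1 = Round(s_0, k_0) = 0x8FD9
s_2 = Round(s_1, k_1) = 0x156A
s_3 = Round(s_2, k_2) = 0x154F

0x156A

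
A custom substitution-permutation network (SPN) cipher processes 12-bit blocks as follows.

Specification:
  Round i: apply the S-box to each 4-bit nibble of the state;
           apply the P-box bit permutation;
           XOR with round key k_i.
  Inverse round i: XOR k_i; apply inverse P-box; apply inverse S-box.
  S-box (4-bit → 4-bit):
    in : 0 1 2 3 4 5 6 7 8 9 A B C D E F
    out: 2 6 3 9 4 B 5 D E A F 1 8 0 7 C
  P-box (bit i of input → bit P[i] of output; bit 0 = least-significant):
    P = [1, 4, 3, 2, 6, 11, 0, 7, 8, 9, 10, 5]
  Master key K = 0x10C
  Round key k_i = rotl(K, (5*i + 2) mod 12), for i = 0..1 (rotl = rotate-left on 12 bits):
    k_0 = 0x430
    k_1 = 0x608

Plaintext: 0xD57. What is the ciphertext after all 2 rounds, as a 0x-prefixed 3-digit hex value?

s_0 = plaintext = 0xD57
s_1 = Round(s_0, k_0) = 0xCFE
s_2 = Round(s_1, k_1) = 0x6B3

0x6B3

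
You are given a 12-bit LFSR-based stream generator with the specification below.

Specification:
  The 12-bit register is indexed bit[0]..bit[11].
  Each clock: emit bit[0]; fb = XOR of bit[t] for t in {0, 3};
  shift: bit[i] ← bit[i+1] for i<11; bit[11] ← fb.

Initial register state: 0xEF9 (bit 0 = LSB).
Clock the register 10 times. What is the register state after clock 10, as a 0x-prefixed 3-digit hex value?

reg_0 = 0xEF9
clock 1: out=1, reg = 0x77C
clock 2: out=0, reg = 0xBBE
clock 3: out=0, reg = 0xDDF
clock 4: out=1, reg = 0x6EF
clock 5: out=1, reg = 0x377
clock 6: out=1, reg = 0x9BB
clock 7: out=1, reg = 0x4DD
clock 8: out=1, reg = 0x26E
clock 9: out=0, reg = 0x937
clock 10: out=1, reg = 0xC9B

0xC9B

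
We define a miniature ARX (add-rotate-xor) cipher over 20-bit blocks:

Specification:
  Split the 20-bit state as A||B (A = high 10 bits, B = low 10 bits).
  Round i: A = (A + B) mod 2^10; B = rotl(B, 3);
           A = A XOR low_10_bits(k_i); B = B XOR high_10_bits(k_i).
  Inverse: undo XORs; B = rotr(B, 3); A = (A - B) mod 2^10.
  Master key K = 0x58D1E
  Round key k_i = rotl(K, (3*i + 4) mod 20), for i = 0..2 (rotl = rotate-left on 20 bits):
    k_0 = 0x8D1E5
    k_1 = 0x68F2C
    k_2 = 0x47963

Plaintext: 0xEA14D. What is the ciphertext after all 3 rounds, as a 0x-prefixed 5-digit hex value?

0x3DB80

s_0 = plaintext = 0xEA14D
s_1 = Round(s_0, k_0) = 0x4405E
s_2 = Round(s_1, k_1) = 0x90B53
s_3 = Round(s_2, k_2) = 0x3DB80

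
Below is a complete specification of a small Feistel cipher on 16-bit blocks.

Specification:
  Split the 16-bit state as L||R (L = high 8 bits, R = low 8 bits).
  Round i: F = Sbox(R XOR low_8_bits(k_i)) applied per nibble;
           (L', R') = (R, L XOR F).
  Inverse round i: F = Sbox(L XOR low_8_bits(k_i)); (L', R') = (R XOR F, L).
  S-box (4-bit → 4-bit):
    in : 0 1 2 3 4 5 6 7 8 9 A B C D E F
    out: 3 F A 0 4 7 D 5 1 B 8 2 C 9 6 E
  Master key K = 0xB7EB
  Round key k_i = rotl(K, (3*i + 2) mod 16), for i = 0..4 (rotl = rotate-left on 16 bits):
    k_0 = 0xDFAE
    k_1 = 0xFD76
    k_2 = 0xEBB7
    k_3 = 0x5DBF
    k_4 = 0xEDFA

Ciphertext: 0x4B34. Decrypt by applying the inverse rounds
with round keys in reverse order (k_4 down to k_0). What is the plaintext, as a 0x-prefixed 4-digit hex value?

s_0 = ciphertext = 0x4B34
s_1 = InvRound(s_0, k_4) = 0x1B4B
s_2 = InvRound(s_1, k_3) = 0xCF1B
s_3 = InvRound(s_2, k_2) = 0x4ACF
s_4 = InvRound(s_3, k_1) = 0xC34A
s_5 = InvRound(s_4, k_0) = 0x93C3

0x93C3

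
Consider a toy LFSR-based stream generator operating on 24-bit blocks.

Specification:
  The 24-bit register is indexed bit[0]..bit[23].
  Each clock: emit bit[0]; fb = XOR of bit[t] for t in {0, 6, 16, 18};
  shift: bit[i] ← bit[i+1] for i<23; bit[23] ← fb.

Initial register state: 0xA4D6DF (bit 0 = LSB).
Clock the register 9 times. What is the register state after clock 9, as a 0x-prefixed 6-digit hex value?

0x24D26B

reg_0 = 0xA4D6DF
clock 1: out=1, reg = 0xD26B6F
clock 2: out=1, reg = 0x6935B7
clock 3: out=1, reg = 0x349ADB
clock 4: out=1, reg = 0x9A4D6D
clock 5: out=1, reg = 0x4D26B6
clock 6: out=0, reg = 0x26935B
clock 7: out=1, reg = 0x9349AD
clock 8: out=1, reg = 0x49A4D6
clock 9: out=0, reg = 0x24D26B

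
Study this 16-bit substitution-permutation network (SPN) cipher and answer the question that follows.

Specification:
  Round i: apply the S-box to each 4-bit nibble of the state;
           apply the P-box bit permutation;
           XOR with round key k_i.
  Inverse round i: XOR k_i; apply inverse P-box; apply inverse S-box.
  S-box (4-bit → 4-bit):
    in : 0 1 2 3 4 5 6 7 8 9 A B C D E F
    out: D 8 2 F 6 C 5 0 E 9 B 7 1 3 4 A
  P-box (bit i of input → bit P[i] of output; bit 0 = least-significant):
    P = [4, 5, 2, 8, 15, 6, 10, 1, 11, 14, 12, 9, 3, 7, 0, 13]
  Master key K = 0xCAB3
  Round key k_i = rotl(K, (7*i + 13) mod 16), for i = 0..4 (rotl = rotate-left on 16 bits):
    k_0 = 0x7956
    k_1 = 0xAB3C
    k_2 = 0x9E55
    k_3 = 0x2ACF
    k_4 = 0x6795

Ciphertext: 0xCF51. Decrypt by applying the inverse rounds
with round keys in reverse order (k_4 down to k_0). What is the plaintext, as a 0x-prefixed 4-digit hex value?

s_0 = ciphertext = 0xCF51
s_1 = InvRound(s_0, k_4) = 0xFCDE
s_2 = InvRound(s_1, k_3) = 0xE86C
s_3 = InvRound(s_2, k_2) = 0x08ED
s_4 = InvRound(s_3, k_1) = 0x81D9
s_5 = InvRound(s_4, k_0) = 0x3B9E

0x3B9E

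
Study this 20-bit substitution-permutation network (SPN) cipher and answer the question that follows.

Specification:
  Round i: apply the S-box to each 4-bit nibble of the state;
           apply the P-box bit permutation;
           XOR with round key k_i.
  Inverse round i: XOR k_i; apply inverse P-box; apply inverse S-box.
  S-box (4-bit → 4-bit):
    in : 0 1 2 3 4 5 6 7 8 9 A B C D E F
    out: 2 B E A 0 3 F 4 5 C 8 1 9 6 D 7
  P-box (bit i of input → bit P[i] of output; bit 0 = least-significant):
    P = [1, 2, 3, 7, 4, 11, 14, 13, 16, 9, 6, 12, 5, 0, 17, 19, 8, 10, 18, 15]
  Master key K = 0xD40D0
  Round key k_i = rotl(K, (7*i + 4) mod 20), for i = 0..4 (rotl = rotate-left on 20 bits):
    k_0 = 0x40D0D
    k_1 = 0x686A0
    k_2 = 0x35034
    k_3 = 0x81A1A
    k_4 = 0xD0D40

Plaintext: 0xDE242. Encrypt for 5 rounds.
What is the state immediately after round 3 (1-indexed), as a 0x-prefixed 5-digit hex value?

s_0 = plaintext = 0xDE242
s_1 = Round(s_0, k_0) = 0xA1BE1
s_2 = Round(s_1, k_1) = 0xF6617
s_3 = Round(s_2, k_2) = 0xC6F4D
s_4 = Round(s_3, k_3) = 0x39977
s_5 = Round(s_4, k_4) = 0x7D908

0xC6F4D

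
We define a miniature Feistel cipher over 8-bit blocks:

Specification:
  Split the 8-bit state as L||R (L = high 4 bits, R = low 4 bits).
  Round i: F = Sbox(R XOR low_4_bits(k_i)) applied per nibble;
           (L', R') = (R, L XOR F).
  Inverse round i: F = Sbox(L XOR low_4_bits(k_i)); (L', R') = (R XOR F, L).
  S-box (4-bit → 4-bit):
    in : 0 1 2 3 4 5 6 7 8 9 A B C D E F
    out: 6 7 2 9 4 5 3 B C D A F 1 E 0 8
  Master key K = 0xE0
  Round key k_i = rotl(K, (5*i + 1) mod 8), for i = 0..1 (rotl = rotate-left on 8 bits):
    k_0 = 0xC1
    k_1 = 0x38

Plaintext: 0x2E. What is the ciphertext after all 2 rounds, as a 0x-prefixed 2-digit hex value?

s_0 = plaintext = 0x2E
s_1 = Round(s_0, k_0) = 0xEA
s_2 = Round(s_1, k_1) = 0xAC

0xAC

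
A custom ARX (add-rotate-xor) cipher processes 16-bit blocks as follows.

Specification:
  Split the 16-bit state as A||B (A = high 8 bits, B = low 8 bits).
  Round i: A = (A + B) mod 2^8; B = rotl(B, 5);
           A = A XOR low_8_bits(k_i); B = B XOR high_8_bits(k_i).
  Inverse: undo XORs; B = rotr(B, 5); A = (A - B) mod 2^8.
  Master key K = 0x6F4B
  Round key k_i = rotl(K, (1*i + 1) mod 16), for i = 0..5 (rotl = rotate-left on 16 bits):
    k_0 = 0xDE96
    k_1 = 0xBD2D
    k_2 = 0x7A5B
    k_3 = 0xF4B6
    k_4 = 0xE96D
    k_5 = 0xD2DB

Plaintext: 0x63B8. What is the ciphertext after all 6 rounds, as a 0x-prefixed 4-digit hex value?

0xB349

s_0 = plaintext = 0x63B8
s_1 = Round(s_0, k_0) = 0x8DC9
s_2 = Round(s_1, k_1) = 0x7B84
s_3 = Round(s_2, k_2) = 0xA4EA
s_4 = Round(s_3, k_3) = 0x38A9
s_5 = Round(s_4, k_4) = 0x8CDC
s_6 = Round(s_5, k_5) = 0xB349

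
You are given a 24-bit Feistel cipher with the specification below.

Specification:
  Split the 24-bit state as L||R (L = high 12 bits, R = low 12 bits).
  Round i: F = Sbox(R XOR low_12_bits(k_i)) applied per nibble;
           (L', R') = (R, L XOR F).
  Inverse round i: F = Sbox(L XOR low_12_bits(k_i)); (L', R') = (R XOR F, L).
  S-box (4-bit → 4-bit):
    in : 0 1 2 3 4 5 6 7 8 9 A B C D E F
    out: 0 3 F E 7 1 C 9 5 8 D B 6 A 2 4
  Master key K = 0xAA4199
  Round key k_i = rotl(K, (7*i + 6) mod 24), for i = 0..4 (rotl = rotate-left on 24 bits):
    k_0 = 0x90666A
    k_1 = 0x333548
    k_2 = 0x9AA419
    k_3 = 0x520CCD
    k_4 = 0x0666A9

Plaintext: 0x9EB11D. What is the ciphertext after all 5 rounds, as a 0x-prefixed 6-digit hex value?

0xB79DFA

s_0 = plaintext = 0x9EB11D
s_1 = Round(s_0, k_0) = 0x11D072
s_2 = Round(s_1, k_1) = 0x0720F0
s_3 = Round(s_2, k_2) = 0x0F075A
s_4 = Round(s_3, k_3) = 0x75AB79
s_5 = Round(s_4, k_4) = 0xB79DFA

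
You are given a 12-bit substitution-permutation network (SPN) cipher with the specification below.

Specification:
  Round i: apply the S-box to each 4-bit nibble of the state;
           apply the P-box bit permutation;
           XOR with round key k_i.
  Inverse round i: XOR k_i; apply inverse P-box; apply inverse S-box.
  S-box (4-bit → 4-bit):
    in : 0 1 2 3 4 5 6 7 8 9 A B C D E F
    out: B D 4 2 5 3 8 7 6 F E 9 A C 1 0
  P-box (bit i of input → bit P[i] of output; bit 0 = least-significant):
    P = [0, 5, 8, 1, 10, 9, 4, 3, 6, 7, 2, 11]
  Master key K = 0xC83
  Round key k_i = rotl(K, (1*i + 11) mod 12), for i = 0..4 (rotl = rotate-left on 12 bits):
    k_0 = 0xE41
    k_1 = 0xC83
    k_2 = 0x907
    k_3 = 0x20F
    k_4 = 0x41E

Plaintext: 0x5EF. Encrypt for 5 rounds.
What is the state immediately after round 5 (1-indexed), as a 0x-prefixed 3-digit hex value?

0x877

s_0 = plaintext = 0x5EF
s_1 = Round(s_0, k_0) = 0xA81
s_2 = Round(s_1, k_1) = 0x714
s_3 = Round(s_2, k_2) = 0xCDA
s_4 = Round(s_3, k_3) = 0xBB5
s_5 = Round(s_4, k_4) = 0x877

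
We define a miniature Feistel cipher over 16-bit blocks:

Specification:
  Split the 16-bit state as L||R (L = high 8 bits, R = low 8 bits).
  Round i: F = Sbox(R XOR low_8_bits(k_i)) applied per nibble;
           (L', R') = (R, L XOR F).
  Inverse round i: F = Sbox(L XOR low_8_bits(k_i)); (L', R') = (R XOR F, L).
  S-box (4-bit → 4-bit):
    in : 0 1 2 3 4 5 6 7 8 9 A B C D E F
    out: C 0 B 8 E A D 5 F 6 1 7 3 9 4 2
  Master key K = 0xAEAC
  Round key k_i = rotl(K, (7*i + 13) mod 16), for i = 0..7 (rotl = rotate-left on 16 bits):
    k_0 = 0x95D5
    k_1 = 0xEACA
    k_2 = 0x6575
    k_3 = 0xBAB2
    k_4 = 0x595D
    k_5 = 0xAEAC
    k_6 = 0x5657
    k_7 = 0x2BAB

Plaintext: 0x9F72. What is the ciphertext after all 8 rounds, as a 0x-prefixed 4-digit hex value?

s_0 = plaintext = 0x9F72
s_1 = Round(s_0, k_0) = 0x728A
s_2 = Round(s_1, k_1) = 0x8A9E
s_3 = Round(s_2, k_2) = 0x9ECD
s_4 = Round(s_3, k_3) = 0xCDCC
s_5 = Round(s_4, k_4) = 0xCCAD
s_6 = Round(s_5, k_5) = 0xAD0C
s_7 = Round(s_6, k_6) = 0x0C0A
s_8 = Round(s_7, k_7) = 0x0A1C

0x0A1C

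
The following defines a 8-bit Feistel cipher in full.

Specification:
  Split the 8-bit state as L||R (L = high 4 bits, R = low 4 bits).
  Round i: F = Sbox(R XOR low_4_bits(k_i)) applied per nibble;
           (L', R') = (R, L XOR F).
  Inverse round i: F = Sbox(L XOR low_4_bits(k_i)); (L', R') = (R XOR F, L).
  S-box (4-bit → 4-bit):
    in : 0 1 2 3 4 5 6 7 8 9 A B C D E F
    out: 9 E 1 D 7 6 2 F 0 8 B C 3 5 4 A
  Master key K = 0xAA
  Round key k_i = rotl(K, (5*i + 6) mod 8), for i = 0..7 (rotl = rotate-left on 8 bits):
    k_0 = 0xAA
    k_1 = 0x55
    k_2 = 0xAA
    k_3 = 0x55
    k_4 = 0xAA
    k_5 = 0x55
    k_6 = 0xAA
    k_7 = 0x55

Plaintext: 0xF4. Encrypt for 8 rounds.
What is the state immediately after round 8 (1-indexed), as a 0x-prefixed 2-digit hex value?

0x75

s_0 = plaintext = 0xF4
s_1 = Round(s_0, k_0) = 0x4B
s_2 = Round(s_1, k_1) = 0xB0
s_3 = Round(s_2, k_2) = 0x00
s_4 = Round(s_3, k_3) = 0x06
s_5 = Round(s_4, k_4) = 0x63
s_6 = Round(s_5, k_5) = 0x34
s_7 = Round(s_6, k_6) = 0x47
s_8 = Round(s_7, k_7) = 0x75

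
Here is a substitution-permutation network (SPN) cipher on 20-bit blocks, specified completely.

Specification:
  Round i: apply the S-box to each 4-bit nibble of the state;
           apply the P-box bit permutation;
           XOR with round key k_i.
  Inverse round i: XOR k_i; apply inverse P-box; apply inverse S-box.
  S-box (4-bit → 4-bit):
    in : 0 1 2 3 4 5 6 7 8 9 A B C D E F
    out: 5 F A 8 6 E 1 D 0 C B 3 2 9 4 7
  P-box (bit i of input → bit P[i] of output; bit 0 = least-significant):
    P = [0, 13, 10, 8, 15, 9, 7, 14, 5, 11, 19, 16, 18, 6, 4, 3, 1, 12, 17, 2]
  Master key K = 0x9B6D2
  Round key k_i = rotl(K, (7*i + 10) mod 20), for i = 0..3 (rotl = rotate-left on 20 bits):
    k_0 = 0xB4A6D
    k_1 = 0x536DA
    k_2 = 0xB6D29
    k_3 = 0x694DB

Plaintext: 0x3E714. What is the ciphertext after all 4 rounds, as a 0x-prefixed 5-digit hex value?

s_0 = plaintext = 0x3E714
s_1 = Round(s_0, k_0) = 0x2ACD9
s_2 = Round(s_1, k_1) = 0x1EB96
s_3 = Round(s_2, k_2) = 0x9359E
s_4 = Round(s_3, k_3) = 0xDD857

0xDD857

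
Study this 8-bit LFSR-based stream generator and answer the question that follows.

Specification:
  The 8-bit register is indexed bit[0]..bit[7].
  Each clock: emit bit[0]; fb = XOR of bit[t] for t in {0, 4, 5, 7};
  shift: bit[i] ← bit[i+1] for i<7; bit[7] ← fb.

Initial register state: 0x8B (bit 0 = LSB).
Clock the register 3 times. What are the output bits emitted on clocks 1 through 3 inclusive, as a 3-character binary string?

reg_0 = 0x8B
clock 1: out=1, reg = 0x45
clock 2: out=1, reg = 0xA2
clock 3: out=0, reg = 0x51

110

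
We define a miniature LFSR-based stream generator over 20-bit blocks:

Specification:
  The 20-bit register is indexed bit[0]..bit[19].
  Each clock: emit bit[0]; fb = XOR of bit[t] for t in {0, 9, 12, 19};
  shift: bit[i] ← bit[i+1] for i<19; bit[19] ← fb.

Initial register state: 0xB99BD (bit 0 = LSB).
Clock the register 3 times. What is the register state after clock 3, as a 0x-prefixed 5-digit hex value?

0xF7337

reg_0 = 0xB99BD
clock 1: out=1, reg = 0xDCCDE
clock 2: out=0, reg = 0xEE66F
clock 3: out=1, reg = 0xF7337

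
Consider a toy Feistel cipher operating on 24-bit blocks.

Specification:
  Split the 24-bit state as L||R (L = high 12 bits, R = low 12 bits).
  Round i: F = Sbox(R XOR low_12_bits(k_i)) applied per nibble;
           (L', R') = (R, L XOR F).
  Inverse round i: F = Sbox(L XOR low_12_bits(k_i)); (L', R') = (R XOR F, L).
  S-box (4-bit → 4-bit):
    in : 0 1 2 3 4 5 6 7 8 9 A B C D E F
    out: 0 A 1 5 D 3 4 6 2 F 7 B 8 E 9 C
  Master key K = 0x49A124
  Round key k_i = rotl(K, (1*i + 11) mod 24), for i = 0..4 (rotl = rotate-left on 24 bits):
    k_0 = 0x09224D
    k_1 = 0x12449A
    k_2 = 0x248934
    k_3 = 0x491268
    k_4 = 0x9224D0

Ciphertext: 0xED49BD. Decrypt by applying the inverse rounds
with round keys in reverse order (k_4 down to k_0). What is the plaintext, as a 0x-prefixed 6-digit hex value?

0x2F122D

s_0 = ciphertext = 0xED49BD
s_1 = InvRound(s_0, k_4) = 0xEB0ED4
s_2 = InvRound(s_1, k_3) = 0x636EB0
s_3 = InvRound(s_2, k_2) = 0x2B1636
s_4 = InvRound(s_3, k_1) = 0x22D2B1
s_5 = InvRound(s_4, k_0) = 0x2F122D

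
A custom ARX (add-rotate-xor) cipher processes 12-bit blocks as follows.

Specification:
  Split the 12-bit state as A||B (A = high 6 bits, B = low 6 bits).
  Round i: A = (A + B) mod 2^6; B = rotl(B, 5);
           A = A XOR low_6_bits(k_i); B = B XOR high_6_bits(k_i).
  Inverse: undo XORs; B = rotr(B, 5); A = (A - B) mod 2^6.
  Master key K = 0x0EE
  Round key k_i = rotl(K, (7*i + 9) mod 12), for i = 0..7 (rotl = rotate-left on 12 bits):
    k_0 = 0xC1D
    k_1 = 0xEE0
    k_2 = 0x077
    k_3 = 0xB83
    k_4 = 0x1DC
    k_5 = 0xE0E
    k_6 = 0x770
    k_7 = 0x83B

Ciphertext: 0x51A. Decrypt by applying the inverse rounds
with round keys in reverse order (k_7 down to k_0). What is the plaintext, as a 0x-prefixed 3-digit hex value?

0x1E7

s_0 = ciphertext = 0x51A
s_1 = InvRound(s_0, k_7) = 0xEB5
s_2 = InvRound(s_1, k_6) = 0xE51
s_3 = InvRound(s_2, k_5) = 0x913
s_4 = InvRound(s_3, k_4) = 0x428
s_5 = InvRound(s_4, k_3) = 0x1CC
s_6 = InvRound(s_5, k_2) = 0x59A
s_7 = InvRound(s_6, k_1) = 0xCC3
s_8 = InvRound(s_7, k_0) = 0x1E7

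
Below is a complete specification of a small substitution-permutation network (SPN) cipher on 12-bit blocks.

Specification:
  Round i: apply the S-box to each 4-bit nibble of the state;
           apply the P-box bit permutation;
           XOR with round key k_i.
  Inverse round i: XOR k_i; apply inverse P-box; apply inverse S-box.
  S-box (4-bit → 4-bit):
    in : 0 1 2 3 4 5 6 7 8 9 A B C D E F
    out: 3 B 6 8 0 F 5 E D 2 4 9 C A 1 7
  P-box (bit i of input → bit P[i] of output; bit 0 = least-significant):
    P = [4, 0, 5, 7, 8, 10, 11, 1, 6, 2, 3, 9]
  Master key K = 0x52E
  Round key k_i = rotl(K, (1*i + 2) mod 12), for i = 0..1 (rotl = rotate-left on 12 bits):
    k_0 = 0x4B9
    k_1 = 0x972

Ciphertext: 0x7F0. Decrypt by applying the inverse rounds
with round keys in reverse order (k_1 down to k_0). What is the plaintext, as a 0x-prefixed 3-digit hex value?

s_0 = ciphertext = 0x7F0
s_1 = InvRound(s_0, k_1) = 0x373
s_2 = InvRound(s_1, k_0) = 0x813

0x813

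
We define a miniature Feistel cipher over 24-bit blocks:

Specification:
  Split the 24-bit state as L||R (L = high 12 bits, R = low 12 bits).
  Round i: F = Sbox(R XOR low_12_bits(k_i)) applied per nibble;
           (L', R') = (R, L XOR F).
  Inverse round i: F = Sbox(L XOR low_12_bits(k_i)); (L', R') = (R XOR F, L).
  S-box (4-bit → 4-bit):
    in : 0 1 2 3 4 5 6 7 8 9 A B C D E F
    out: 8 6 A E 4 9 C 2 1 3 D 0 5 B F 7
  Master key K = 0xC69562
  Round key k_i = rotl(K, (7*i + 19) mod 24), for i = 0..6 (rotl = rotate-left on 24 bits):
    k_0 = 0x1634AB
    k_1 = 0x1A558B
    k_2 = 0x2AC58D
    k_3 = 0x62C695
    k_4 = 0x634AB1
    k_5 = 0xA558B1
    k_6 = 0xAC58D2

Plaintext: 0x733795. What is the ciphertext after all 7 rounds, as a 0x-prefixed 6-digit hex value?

s_0 = plaintext = 0x733795
s_1 = Round(s_0, k_0) = 0x7959DC
s_2 = Round(s_1, k_1) = 0x9DC207
s_3 = Round(s_2, k_2) = 0x207BC1
s_4 = Round(s_3, k_3) = 0xBC1993
s_5 = Round(s_4, k_4) = 0x99356B
s_6 = Round(s_5, k_5) = 0x56B22E
s_7 = Round(s_6, k_6) = 0x22E81E

0x22E81E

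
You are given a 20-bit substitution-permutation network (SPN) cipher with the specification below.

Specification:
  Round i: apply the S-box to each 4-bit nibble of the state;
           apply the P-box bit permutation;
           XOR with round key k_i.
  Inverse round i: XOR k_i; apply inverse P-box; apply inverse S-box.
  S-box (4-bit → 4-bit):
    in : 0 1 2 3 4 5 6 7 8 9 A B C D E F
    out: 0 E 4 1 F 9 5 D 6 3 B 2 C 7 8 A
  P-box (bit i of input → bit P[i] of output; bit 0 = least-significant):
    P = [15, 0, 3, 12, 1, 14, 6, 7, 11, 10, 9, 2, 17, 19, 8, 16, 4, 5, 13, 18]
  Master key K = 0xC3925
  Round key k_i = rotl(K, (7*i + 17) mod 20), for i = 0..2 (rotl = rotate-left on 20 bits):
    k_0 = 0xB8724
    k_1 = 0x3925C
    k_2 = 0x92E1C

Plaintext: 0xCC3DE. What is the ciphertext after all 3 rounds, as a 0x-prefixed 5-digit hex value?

0x46DD4

s_0 = plaintext = 0xCC3DE
s_1 = Round(s_0, k_0) = 0xEFE66
s_2 = Round(s_1, k_1) = 0xE1212
s_3 = Round(s_2, k_2) = 0x46DD4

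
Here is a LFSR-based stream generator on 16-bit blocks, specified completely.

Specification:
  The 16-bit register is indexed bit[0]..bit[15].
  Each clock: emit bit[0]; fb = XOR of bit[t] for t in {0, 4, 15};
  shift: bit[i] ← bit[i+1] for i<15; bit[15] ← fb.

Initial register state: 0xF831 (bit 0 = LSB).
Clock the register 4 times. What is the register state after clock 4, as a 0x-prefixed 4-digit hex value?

0x1F83

reg_0 = 0xF831
clock 1: out=1, reg = 0xFC18
clock 2: out=0, reg = 0x7E0C
clock 3: out=0, reg = 0x3F06
clock 4: out=0, reg = 0x1F83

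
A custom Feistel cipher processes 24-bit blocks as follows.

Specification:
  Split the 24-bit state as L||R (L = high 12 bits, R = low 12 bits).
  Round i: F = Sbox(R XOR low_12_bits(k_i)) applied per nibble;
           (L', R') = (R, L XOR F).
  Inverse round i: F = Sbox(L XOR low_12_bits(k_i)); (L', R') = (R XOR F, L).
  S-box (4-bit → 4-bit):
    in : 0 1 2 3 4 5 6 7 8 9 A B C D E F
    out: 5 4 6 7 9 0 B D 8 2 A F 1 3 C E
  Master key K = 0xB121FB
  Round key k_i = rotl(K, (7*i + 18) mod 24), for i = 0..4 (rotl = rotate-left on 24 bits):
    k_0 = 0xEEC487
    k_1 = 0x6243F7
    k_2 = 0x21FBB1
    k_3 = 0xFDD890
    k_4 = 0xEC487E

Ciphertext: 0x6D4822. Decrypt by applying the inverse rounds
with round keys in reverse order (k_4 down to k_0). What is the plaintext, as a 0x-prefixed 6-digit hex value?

0xDE1CDD

s_0 = ciphertext = 0x6D4822
s_1 = InvRound(s_0, k_4) = 0x4886D4
s_2 = InvRound(s_1, k_3) = 0x79C488
s_3 = InvRound(s_2, k_2) = 0x5EB79C
s_4 = InvRound(s_3, k_1) = 0xCDD5EB
s_5 = InvRound(s_4, k_0) = 0xDE1CDD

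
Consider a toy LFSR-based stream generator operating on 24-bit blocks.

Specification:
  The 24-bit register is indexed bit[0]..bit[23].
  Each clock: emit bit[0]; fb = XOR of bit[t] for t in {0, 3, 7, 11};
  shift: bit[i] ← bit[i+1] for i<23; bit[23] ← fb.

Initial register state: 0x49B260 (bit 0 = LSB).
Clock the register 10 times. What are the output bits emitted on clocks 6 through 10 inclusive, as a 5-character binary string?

reg_0 = 0x49B260
clock 1: out=0, reg = 0x24D930
clock 2: out=0, reg = 0x926C98
clock 3: out=0, reg = 0xC9364C
clock 4: out=0, reg = 0xE49B26
clock 5: out=0, reg = 0xF24D93
clock 6: out=1, reg = 0xF926C9
clock 7: out=1, reg = 0xFC9364
clock 8: out=0, reg = 0x7E49B2
clock 9: out=0, reg = 0x3F24D9
clock 10: out=1, reg = 0x9F926C

11001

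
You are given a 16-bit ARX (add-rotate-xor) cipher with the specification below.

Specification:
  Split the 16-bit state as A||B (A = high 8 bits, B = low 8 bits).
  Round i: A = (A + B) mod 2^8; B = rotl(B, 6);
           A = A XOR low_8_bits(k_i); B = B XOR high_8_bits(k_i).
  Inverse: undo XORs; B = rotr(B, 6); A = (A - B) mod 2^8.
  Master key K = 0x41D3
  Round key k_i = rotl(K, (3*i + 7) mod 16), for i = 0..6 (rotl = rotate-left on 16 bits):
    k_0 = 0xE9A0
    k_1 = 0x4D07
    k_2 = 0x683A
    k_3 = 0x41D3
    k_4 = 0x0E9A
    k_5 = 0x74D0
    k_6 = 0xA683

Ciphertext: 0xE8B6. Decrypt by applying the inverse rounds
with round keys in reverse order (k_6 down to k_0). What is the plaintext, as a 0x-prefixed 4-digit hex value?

0xD253

s_0 = ciphertext = 0xE8B6
s_1 = InvRound(s_0, k_6) = 0x2B40
s_2 = InvRound(s_1, k_5) = 0x2BD0
s_3 = InvRound(s_2, k_4) = 0x367B
s_4 = InvRound(s_3, k_3) = 0xFDE8
s_5 = InvRound(s_4, k_2) = 0xC502
s_6 = InvRound(s_5, k_1) = 0x853D
s_7 = InvRound(s_6, k_0) = 0xD253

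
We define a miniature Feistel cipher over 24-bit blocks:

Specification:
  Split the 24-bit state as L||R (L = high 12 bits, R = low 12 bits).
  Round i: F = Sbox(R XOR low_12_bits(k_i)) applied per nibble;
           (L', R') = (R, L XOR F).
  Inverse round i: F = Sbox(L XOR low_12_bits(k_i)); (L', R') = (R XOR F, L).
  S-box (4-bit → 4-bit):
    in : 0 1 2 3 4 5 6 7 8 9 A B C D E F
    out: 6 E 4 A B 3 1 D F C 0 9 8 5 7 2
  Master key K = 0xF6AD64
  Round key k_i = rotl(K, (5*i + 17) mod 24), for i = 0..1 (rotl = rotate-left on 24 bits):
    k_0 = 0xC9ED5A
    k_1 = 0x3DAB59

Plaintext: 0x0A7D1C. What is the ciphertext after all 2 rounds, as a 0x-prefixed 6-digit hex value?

0x6168AE

s_0 = plaintext = 0x0A7D1C
s_1 = Round(s_0, k_0) = 0xD1C616
s_2 = Round(s_1, k_1) = 0x6168AE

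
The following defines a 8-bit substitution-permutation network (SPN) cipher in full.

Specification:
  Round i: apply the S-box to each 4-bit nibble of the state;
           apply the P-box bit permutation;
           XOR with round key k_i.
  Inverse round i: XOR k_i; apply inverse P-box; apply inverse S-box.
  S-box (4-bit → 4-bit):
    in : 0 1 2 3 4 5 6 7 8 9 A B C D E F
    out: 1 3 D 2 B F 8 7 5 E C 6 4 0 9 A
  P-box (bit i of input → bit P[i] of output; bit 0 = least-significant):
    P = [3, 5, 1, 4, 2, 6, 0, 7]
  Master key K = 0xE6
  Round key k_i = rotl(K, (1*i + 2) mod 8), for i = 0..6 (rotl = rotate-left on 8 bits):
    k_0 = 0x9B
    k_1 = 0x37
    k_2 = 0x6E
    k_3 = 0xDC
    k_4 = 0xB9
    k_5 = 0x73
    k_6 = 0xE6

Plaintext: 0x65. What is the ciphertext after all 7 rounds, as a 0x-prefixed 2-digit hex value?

s_0 = plaintext = 0x65
s_1 = Round(s_0, k_0) = 0x21
s_2 = Round(s_1, k_1) = 0x9A
s_3 = Round(s_2, k_2) = 0xBD
s_4 = Round(s_3, k_3) = 0x9D
s_5 = Round(s_4, k_4) = 0x78
s_6 = Round(s_5, k_5) = 0x3C
s_7 = Round(s_6, k_6) = 0xA4

0xA4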